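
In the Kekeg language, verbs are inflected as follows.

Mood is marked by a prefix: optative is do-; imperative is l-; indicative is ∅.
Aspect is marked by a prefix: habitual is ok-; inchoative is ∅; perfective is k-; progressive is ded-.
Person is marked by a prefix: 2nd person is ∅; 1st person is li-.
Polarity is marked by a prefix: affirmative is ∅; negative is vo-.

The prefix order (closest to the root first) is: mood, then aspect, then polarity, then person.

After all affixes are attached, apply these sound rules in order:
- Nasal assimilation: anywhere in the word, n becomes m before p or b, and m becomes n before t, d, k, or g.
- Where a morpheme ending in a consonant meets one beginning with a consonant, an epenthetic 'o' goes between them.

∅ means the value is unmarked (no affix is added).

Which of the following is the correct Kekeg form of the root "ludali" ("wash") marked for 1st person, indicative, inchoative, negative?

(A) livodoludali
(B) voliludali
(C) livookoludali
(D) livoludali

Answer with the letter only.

D

mood = indicative: zero marking, form stays ludali.
aspect = inchoative: zero marking, form stays ludali.
Attach polarity negative vo- → voludali.
Attach person 1st person li- → livoludali.
Nasal assimilation: no change.
Epenthesis: no change.
So the correct form is livoludali, option (D).
(C) livookoludali is wrong: it uses habitual instead of inchoative for aspect.
(B) voliludali is wrong: it has the affixes in the wrong order.
(A) livodoludali is wrong: it uses optative instead of indicative for mood.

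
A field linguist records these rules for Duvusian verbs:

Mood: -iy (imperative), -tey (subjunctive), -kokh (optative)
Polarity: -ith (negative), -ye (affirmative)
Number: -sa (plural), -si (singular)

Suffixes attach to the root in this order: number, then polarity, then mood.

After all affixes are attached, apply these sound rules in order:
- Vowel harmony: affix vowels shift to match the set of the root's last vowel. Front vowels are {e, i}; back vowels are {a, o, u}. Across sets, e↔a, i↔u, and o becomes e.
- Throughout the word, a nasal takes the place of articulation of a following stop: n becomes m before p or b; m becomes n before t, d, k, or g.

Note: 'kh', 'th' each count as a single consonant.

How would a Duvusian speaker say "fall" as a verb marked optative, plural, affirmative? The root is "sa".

Attach number plural -sa → sasa.
Attach polarity affirmative -ye → sasaye.
Attach mood optative -kokh → sasayekokh.
Apply vowel harmony: sasayekokh → sasayakokh.
Nasal assimilation: no change.

sasayakokh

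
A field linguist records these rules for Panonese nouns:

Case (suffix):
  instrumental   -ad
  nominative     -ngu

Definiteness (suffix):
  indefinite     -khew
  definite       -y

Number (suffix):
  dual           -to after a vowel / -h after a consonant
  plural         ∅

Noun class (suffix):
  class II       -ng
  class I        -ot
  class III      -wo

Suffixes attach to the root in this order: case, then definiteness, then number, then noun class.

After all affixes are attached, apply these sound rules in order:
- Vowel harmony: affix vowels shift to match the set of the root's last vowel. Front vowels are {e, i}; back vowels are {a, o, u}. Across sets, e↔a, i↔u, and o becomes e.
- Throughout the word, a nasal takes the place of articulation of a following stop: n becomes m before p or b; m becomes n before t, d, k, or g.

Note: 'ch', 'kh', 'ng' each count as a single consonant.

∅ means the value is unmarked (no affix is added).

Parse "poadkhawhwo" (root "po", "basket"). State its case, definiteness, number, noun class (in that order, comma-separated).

Segment: po-ad-khew-h-wo.
case: -ad → instrumental.
definiteness: -khew → indefinite.
number: -to/h → dual.
noun class: -wo → class III.

instrumental, indefinite, dual, class III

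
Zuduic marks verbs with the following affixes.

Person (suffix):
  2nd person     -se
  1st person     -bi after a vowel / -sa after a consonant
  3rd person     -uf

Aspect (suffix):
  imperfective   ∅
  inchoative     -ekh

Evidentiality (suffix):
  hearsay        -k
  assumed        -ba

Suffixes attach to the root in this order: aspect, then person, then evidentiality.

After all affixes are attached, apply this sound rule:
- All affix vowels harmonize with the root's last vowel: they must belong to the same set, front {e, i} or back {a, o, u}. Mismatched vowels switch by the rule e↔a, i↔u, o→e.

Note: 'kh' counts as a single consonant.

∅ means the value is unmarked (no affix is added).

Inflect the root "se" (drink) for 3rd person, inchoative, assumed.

seekhifbe

Attach aspect inchoative -ekh → seekh.
Attach person 3rd person -uf → seekhuf.
Attach evidentiality assumed -ba → seekhufba.
Apply vowel harmony: seekhufba → seekhifbe.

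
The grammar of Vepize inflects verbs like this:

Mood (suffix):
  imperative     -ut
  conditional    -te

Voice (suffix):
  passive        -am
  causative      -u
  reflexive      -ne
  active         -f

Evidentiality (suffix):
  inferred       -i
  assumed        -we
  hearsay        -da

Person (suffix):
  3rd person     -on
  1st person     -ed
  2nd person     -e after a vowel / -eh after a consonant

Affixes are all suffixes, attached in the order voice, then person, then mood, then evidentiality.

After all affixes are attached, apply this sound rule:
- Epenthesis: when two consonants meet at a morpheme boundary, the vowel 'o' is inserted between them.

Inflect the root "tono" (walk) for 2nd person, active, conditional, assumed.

Attach voice active -f → tonof.
Attach person 2nd person -eh (after consonant 'f') → tonofeh.
Attach mood conditional -te → tonofehte.
Attach evidentiality assumed -we → tonofehtewe.
Apply epenthesis: tonofehtewe → tonofehotewe.

tonofehotewe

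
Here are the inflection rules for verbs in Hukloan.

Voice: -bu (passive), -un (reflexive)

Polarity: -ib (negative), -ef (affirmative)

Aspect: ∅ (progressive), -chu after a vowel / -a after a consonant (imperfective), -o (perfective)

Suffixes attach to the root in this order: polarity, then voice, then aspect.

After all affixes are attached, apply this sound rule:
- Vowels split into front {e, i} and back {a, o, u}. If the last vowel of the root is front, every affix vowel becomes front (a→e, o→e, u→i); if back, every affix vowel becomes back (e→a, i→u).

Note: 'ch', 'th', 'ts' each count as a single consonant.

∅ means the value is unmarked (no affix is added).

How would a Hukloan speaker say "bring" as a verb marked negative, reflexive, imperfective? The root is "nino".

ninoubuna

Attach polarity negative -ib → ninoib.
Attach voice reflexive -un → ninoibun.
Attach aspect imperfective -a (after consonant 'n') → ninoibuna.
Apply vowel harmony: ninoibuna → ninoubuna.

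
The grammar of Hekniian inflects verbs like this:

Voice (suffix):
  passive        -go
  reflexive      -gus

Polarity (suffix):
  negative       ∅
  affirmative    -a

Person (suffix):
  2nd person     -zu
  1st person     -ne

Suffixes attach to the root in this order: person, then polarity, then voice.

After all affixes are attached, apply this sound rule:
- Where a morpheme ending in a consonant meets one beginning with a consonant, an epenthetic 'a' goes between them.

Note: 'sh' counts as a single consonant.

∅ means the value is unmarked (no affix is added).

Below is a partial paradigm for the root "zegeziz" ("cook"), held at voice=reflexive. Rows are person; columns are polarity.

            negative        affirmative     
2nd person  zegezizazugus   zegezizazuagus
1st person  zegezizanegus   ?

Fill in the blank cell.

zegezizaneagus

Attach person 1st person -ne → zegezizne.
Attach polarity affirmative -a → zegeziznea.
Attach voice reflexive -gus → zegezizneagus.
Apply epenthesis: zegezizneagus → zegezizaneagus.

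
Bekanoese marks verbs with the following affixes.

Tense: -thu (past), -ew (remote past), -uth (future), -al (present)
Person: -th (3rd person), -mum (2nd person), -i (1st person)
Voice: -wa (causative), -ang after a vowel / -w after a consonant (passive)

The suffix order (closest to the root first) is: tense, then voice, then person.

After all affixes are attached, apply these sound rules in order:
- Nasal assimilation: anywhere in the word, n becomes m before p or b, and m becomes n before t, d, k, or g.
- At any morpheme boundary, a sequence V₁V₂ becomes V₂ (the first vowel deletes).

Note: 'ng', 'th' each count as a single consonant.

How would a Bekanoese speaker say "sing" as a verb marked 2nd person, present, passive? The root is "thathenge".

Attach tense present -al → thathengeal.
Attach voice passive -w (after consonant 'l') → thathengealw.
Attach person 2nd person -mum → thathengealwmum.
Nasal assimilation: no change.
Apply vowel deletion: thathengealwmum → thathengalwmum.

thathengalwmum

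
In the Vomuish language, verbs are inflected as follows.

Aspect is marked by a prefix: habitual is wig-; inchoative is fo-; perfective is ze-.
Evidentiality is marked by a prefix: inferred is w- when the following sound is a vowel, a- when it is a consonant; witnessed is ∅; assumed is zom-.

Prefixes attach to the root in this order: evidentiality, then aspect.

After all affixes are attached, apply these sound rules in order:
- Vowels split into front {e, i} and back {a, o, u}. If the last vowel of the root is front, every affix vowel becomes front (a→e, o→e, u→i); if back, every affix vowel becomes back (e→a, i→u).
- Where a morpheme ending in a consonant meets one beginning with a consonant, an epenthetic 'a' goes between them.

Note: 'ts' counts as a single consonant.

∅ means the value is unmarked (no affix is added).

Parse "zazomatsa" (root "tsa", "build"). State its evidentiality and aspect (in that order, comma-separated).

assumed, perfective

Segment: ze-zom-tsa.
evidentiality: zom- → assumed.
aspect: ze- → perfective.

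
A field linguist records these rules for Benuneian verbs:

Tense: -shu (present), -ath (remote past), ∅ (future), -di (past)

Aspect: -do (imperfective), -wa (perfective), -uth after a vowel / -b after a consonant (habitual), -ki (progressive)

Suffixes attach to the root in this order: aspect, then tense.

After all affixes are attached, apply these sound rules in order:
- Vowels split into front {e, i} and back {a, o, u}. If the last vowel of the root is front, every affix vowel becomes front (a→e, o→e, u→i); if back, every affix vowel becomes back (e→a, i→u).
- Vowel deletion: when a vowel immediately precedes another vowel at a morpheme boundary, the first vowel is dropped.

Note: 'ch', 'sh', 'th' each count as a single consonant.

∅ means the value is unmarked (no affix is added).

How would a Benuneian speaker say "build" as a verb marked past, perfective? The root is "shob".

Attach aspect perfective -wa → shobwa.
Attach tense past -di → shobwadi.
Apply vowel harmony: shobwadi → shobwadu.
Vowel deletion: no change.

shobwadu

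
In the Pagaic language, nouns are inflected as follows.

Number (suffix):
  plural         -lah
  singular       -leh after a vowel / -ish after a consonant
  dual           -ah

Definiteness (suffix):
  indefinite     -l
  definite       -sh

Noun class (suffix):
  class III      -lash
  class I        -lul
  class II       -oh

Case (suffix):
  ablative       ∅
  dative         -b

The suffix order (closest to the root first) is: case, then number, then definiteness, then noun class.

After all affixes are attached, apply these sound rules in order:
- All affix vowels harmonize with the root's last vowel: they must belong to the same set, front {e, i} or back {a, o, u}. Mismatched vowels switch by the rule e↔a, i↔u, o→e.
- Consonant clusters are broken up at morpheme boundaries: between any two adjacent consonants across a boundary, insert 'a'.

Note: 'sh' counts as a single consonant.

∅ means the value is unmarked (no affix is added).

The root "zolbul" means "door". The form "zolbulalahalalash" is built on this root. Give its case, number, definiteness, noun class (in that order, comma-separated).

ablative, plural, indefinite, class III

Segment: zolbul-lah-l-lash.
case: ∅ → ablative.
number: -lah → plural.
definiteness: -l → indefinite.
noun class: -lash → class III.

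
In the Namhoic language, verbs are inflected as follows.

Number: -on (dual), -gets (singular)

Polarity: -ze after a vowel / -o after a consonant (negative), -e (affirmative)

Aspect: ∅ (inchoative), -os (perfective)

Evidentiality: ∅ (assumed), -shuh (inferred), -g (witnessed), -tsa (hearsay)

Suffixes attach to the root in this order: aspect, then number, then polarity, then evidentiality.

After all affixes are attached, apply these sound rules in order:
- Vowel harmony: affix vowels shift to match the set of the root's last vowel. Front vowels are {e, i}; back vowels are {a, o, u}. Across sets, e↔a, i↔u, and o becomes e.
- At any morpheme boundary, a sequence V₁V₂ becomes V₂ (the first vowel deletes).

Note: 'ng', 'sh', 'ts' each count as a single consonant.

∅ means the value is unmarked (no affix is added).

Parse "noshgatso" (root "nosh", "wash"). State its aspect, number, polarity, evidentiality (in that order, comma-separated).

inchoative, singular, negative, assumed

Segment: nosh-gets-o.
aspect: ∅ → inchoative.
number: -gets → singular.
polarity: -ze/o → negative.
evidentiality: ∅ → assumed.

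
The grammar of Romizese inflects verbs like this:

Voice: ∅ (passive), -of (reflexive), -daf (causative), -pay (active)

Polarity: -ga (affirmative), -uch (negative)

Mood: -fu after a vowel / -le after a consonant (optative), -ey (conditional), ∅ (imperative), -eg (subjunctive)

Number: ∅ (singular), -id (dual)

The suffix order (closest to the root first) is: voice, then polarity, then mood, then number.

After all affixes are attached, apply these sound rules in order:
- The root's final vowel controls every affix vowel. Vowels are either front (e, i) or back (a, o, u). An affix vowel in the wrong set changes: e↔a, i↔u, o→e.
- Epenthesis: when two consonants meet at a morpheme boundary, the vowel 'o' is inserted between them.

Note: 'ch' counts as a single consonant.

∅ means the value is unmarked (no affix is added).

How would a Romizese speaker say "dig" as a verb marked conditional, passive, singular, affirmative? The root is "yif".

voice = passive: zero marking, form stays yif.
Attach polarity affirmative -ga → yifga.
Attach mood conditional -ey → yifgaey.
number = singular: zero marking, form stays yifgaey.
Apply vowel harmony: yifgaey → yifgeey.
Apply epenthesis: yifgeey → yifogeey.

yifogeey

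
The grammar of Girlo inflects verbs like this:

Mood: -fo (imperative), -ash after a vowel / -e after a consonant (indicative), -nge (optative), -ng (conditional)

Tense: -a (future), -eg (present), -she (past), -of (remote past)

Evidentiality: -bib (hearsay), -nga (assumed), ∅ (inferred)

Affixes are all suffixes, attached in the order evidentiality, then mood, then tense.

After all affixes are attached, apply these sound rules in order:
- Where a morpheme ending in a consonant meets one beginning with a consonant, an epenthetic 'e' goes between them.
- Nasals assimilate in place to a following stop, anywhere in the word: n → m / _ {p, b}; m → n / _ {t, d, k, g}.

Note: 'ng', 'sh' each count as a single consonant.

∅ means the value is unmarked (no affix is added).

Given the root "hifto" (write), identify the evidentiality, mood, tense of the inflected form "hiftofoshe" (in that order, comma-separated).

inferred, imperative, past

Segment: hifto-fo-she.
evidentiality: ∅ → inferred.
mood: -fo → imperative.
tense: -she → past.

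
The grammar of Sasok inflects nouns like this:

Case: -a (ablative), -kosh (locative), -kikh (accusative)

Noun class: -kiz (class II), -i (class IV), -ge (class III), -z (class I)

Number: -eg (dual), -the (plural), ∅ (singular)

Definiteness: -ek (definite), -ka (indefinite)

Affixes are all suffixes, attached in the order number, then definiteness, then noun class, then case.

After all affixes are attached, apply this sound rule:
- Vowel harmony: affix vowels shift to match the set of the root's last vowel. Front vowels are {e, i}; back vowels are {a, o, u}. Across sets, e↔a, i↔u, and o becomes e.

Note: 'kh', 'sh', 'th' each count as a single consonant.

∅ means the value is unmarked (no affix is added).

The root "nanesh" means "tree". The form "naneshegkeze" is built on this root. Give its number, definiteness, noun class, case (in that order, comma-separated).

Segment: nanesh-eg-ka-z-a.
number: -eg → dual.
definiteness: -ka → indefinite.
noun class: -z → class I.
case: -a → ablative.

dual, indefinite, class I, ablative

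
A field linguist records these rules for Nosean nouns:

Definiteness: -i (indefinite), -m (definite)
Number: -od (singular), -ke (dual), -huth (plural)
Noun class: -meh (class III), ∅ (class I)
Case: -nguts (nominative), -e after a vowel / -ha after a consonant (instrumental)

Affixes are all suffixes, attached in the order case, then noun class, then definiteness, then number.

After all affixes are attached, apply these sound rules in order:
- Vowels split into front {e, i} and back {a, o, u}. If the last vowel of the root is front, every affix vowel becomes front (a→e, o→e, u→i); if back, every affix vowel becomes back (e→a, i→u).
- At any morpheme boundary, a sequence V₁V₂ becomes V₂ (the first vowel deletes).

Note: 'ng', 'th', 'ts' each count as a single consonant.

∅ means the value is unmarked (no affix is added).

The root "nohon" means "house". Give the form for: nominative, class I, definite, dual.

Attach case nominative -nguts → nohonnguts.
noun class = class I: zero marking, form stays nohonnguts.
Attach definiteness definite -m → nohonngutsm.
Attach number dual -ke → nohonngutsmke.
Apply vowel harmony: nohonngutsmke → nohonngutsmka.
Vowel deletion: no change.

nohonngutsmka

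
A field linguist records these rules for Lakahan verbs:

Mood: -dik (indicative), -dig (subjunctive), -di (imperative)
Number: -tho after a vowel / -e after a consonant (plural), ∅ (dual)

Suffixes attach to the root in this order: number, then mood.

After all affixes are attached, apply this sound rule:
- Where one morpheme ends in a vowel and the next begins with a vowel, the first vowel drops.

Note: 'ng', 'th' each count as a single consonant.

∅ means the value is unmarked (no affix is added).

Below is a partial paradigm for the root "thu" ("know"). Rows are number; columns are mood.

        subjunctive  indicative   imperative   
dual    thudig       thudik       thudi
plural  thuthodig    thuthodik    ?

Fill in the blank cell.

Attach number plural -tho (after vowel 'u') → thutho.
Attach mood imperative -di → thuthodi.
Vowel deletion: no change.

thuthodi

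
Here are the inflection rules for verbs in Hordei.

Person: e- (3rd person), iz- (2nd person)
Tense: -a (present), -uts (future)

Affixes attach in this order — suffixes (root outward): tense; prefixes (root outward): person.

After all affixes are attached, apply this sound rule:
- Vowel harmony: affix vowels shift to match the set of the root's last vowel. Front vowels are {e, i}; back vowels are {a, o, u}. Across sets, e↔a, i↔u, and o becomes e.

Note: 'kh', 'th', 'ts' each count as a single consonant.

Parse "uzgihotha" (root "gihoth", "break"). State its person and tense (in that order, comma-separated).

Segment: iz-gihoth-a.
person: iz- → 2nd person.
tense: -a → present.

2nd person, present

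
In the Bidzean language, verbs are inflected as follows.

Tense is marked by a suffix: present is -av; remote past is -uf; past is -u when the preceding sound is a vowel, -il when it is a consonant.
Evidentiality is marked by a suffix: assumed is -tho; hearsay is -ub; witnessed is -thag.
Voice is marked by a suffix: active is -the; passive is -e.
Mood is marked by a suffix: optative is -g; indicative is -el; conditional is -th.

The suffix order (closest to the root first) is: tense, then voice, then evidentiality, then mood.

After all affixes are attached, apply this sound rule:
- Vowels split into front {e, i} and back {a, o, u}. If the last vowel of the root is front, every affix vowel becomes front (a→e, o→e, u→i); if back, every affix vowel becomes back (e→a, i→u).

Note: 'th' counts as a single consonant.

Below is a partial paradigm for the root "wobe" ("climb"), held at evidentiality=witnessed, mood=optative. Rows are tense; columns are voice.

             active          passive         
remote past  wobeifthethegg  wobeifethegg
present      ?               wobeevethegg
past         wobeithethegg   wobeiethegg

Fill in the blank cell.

wobeevthethegg

Attach tense present -av → wobeav.
Attach voice active -the → wobeavthe.
Attach evidentiality witnessed -thag → wobeavthethag.
Attach mood optative -g → wobeavthethagg.
Apply vowel harmony: wobeavthethagg → wobeevthethegg.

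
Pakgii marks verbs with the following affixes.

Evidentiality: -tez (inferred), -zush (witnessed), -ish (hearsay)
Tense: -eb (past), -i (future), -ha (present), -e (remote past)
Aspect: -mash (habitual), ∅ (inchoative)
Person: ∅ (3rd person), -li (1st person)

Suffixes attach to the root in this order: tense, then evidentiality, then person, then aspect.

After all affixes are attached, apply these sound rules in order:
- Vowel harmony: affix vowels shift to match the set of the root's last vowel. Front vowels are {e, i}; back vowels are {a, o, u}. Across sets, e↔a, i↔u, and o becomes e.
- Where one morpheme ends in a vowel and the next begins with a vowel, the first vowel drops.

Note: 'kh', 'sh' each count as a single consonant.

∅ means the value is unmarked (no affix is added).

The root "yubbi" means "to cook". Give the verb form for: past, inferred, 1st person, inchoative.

yubbebtezli

Attach tense past -eb → yubbieb.
Attach evidentiality inferred -tez → yubbiebtez.
Attach person 1st person -li → yubbiebtezli.
aspect = inchoative: zero marking, form stays yubbiebtezli.
Vowel harmony: no change.
Apply vowel deletion: yubbiebtezli → yubbebtezli.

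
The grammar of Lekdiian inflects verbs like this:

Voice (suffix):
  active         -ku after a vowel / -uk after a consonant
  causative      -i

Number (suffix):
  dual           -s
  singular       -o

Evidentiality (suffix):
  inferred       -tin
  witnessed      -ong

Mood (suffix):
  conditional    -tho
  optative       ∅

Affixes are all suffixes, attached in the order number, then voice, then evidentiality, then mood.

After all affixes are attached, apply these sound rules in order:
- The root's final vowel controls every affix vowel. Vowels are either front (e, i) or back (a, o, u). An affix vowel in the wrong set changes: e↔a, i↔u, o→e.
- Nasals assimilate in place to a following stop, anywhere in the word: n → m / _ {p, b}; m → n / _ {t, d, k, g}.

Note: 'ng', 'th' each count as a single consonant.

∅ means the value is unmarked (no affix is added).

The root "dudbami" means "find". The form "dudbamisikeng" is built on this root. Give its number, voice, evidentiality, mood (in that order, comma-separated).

Segment: dudbami-s-uk-ong.
number: -s → dual.
voice: -ku/uk → active.
evidentiality: -ong → witnessed.
mood: ∅ → optative.

dual, active, witnessed, optative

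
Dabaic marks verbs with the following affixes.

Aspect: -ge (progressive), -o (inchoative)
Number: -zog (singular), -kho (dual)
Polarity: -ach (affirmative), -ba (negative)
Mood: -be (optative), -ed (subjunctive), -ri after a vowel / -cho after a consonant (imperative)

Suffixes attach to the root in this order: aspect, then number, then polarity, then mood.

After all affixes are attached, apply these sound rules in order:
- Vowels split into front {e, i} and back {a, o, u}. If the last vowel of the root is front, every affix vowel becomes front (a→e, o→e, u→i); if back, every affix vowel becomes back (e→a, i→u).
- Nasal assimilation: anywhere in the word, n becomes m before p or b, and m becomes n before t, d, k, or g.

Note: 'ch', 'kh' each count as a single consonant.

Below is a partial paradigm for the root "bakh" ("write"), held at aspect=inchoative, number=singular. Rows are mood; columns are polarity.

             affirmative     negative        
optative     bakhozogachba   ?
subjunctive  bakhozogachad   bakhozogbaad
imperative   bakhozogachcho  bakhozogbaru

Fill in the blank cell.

bakhozogbaba

Attach aspect inchoative -o → bakho.
Attach number singular -zog → bakhozog.
Attach polarity negative -ba → bakhozogba.
Attach mood optative -be → bakhozogbabe.
Apply vowel harmony: bakhozogbabe → bakhozogbaba.
Nasal assimilation: no change.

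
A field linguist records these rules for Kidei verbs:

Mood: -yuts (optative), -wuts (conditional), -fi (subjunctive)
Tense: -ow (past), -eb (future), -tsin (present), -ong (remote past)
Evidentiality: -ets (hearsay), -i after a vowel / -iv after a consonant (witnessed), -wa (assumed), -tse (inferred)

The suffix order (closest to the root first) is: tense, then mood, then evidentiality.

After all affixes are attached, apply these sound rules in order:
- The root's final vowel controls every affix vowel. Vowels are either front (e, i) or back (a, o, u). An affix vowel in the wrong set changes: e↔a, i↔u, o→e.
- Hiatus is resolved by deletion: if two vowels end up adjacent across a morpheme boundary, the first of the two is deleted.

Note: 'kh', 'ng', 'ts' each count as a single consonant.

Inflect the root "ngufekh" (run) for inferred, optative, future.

ngufekhebyitstse

Attach tense future -eb → ngufekheb.
Attach mood optative -yuts → ngufekhebyuts.
Attach evidentiality inferred -tse → ngufekhebyutstse.
Apply vowel harmony: ngufekhebyutstse → ngufekhebyitstse.
Vowel deletion: no change.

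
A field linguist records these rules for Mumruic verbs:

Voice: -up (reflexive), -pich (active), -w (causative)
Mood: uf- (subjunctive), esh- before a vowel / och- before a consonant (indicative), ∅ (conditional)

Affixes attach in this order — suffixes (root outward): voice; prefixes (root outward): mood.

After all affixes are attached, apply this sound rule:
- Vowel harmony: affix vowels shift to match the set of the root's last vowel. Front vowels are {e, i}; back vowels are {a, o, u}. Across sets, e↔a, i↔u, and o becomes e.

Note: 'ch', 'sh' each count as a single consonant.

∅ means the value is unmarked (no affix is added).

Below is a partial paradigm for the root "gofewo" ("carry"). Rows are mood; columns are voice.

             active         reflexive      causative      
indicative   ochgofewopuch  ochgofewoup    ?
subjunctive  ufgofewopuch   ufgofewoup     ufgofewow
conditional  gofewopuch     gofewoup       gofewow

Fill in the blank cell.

ochgofewow

Attach mood indicative och- (before consonant 'g') → ochgofewo.
Attach voice causative -w → ochgofewow.
Vowel harmony: no change.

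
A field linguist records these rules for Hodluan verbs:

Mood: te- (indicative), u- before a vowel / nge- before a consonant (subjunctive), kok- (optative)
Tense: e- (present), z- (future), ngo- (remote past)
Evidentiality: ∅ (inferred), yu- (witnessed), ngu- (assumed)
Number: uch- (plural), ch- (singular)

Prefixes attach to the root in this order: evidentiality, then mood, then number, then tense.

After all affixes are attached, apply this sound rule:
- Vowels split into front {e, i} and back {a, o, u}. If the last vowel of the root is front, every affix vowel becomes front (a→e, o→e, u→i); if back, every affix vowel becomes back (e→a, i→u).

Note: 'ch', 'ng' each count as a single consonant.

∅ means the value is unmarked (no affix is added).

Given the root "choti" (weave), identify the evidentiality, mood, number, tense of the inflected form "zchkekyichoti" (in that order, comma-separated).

Segment: z-ch-kok-yu-choti.
evidentiality: yu- → witnessed.
mood: kok- → optative.
number: ch- → singular.
tense: z- → future.

witnessed, optative, singular, future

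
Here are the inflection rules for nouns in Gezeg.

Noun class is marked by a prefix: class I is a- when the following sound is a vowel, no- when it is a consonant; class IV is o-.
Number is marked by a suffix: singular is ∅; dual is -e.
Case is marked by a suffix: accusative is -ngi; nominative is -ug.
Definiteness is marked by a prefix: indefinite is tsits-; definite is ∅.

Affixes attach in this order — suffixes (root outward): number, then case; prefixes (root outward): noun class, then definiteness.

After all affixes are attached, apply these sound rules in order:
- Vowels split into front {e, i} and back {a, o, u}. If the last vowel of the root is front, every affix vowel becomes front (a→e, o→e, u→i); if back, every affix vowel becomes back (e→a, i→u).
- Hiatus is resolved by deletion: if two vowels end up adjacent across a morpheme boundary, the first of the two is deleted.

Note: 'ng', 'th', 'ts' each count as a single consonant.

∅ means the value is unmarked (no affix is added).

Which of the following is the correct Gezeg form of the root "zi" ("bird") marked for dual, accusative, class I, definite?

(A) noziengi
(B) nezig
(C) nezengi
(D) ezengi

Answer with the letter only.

Attach noun class class I no- (before consonant 'z') → nozi.
Attach number dual -e → nozie.
definiteness = definite: zero marking, form stays nozie.
Attach case accusative -ngi → noziengi.
Apply vowel harmony: noziengi → neziengi.
Apply vowel deletion: neziengi → nezengi.
So the correct form is nezengi, option (C).
(B) nezig is wrong: it uses nominative instead of accusative for case.
(D) ezengi is wrong: it uses class IV instead of class I for noun class.
(A) noziengi is wrong: it fails to apply the sound rule(s).

C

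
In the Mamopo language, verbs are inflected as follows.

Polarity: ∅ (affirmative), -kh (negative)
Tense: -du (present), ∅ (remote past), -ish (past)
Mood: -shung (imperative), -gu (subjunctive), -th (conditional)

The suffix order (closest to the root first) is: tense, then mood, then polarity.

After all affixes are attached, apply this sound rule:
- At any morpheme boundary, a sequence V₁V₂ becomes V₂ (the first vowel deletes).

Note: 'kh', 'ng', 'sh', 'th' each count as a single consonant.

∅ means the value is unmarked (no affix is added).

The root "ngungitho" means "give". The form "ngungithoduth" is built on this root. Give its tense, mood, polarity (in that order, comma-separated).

present, conditional, affirmative

Segment: ngungitho-du-th.
tense: -du → present.
mood: -th → conditional.
polarity: ∅ → affirmative.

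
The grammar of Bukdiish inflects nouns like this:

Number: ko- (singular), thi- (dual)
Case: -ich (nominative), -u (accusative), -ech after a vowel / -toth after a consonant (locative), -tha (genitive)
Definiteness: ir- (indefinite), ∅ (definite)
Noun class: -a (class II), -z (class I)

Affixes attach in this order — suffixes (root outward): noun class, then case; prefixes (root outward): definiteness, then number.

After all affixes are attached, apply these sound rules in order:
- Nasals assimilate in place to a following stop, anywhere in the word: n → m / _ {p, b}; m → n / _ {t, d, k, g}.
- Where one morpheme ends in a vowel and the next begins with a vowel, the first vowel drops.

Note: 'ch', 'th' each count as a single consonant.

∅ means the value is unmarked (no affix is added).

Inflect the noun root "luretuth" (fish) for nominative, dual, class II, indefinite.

Attach definiteness indefinite ir- → irluretuth.
Attach noun class class II -a → irluretutha.
Attach case nominative -ich → irluretuthaich.
Attach number dual thi- → thiirluretuthaich.
Nasal assimilation: no change.
Apply vowel deletion: thiirluretuthaich → thirluretuthich.

thirluretuthich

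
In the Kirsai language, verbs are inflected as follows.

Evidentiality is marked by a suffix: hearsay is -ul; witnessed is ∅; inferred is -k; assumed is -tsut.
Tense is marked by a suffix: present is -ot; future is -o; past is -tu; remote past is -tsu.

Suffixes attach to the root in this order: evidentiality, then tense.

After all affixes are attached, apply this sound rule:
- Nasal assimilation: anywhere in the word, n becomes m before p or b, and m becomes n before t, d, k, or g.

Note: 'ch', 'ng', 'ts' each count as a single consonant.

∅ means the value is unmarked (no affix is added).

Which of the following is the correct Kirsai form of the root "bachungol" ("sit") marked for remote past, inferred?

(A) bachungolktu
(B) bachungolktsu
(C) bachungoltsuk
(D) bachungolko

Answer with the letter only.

Attach evidentiality inferred -k → bachungolk.
Attach tense remote past -tsu → bachungolktsu.
Nasal assimilation: no change.
So the correct form is bachungolktsu, option (B).
(C) bachungoltsuk is wrong: it has the affixes in the wrong order.
(D) bachungolko is wrong: it uses future instead of remote past for tense.
(A) bachungolktu is wrong: it uses past instead of remote past for tense.

B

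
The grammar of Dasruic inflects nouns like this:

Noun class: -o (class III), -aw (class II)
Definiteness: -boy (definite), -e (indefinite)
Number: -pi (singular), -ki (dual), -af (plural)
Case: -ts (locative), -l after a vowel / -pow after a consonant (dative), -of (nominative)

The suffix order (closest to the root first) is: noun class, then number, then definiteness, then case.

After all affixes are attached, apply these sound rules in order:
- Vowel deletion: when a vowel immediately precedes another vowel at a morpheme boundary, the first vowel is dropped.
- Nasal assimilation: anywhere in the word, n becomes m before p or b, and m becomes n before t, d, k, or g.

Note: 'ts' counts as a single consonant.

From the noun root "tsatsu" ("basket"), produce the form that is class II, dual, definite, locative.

Attach noun class class II -aw → tsatsuaw.
Attach number dual -ki → tsatsuawki.
Attach definiteness definite -boy → tsatsuawkiboy.
Attach case locative -ts → tsatsuawkiboyts.
Apply vowel deletion: tsatsuawkiboyts → tsatsawkiboyts.
Nasal assimilation: no change.

tsatsawkiboyts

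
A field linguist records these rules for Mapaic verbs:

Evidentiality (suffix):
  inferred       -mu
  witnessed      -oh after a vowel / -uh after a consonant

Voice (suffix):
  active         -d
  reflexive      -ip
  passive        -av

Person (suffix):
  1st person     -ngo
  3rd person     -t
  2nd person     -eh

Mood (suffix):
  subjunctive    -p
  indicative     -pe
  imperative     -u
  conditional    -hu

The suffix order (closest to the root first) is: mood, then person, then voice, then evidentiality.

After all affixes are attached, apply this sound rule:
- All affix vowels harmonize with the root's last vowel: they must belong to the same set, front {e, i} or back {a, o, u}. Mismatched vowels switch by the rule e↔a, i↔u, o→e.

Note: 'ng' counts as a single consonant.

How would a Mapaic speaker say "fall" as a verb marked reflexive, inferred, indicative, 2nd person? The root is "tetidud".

tetidudpaahupmu

Attach mood indicative -pe → tetidudpe.
Attach person 2nd person -eh → tetidudpeeh.
Attach voice reflexive -ip → tetidudpeehip.
Attach evidentiality inferred -mu → tetidudpeehipmu.
Apply vowel harmony: tetidudpeehipmu → tetidudpaahupmu.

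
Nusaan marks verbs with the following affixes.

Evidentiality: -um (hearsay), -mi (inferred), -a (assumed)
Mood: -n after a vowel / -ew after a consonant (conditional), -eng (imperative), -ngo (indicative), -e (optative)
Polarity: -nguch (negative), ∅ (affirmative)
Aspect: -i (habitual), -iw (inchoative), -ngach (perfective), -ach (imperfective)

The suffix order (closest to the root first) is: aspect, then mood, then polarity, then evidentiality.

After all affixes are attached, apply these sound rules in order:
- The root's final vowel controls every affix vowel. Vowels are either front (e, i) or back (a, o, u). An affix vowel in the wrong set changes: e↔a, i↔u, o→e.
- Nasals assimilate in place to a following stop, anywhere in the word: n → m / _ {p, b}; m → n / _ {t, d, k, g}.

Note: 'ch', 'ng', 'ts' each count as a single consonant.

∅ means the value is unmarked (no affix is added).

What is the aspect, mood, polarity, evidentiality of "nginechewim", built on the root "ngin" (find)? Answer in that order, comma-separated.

imperfective, conditional, affirmative, hearsay

Segment: ngin-ach-ew-um.
aspect: -ach → imperfective.
mood: -n/ew → conditional.
polarity: ∅ → affirmative.
evidentiality: -um → hearsay.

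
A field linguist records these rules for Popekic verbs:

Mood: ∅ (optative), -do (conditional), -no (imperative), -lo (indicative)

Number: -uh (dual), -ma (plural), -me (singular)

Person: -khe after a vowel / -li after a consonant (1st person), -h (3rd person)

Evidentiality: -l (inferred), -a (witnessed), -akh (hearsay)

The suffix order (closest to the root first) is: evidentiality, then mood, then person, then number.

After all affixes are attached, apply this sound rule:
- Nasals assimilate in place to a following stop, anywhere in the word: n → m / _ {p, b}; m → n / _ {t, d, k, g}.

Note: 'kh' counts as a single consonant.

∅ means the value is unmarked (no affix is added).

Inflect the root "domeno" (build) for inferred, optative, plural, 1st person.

domenollima

Attach evidentiality inferred -l → domenol.
mood = optative: zero marking, form stays domenol.
Attach person 1st person -li (after consonant 'l') → domenolli.
Attach number plural -ma → domenollima.
Nasal assimilation: no change.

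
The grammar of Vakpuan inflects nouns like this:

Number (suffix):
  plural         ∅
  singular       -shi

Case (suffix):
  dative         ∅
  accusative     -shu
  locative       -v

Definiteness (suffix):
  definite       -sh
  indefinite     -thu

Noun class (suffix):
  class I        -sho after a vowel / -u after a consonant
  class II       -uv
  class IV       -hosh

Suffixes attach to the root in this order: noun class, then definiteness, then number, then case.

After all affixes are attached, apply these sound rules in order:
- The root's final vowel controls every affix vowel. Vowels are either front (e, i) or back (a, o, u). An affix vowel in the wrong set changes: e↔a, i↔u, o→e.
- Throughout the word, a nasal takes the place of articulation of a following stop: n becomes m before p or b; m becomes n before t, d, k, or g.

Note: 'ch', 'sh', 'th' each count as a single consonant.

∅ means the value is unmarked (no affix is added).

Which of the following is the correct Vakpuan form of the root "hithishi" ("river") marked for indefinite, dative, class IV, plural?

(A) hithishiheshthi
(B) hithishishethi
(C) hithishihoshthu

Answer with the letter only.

A

Attach noun class class IV -hosh → hithishihosh.
Attach definiteness indefinite -thu → hithishihoshthu.
number = plural: zero marking, form stays hithishihoshthu.
case = dative: zero marking, form stays hithishihoshthu.
Apply vowel harmony: hithishihoshthu → hithishiheshthi.
Nasal assimilation: no change.
So the correct form is hithishiheshthi, option (A).
(C) hithishihoshthu is wrong: it fails to apply the sound rule(s).
(B) hithishishethi is wrong: it uses class I instead of class IV for noun class.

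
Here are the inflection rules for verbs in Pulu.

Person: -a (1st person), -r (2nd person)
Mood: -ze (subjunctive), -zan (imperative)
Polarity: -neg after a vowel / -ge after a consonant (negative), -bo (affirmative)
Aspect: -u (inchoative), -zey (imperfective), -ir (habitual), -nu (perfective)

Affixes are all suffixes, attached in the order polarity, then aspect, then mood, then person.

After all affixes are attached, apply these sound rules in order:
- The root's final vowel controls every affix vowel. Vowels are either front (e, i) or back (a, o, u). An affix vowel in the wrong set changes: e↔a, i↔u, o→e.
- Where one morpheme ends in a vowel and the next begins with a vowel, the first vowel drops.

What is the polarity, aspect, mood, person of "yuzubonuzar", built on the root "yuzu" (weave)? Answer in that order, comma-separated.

affirmative, perfective, subjunctive, 2nd person

Segment: yuzu-bo-nu-ze-r.
polarity: -bo → affirmative.
aspect: -nu → perfective.
mood: -ze → subjunctive.
person: -r → 2nd person.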